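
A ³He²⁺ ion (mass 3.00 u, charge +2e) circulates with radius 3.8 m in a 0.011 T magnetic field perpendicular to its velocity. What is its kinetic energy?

v = |q|Br/m, then KE = ½mv² = (qBr)²/(2m).
v = (3.204×10⁻¹⁹)(0.011)(3.8)/4.983×10⁻²⁷ ≈ 2.688×10⁶ m/s.
KE = ½(4.983×10⁻²⁷)(2.688×10⁶)² ≈ 1.8×10⁻¹⁴ J.

KE ≈ 1.8×10⁻¹⁴ J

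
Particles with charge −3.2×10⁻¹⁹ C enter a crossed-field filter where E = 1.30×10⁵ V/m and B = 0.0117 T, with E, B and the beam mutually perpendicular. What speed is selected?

v = 1.11×10⁷ m/s

For undeflected motion the electric and magnetic forces balance: qE = qvB.
v = E/B = 1.30×10⁵/0.0117 = 1.11×10⁷ m/s.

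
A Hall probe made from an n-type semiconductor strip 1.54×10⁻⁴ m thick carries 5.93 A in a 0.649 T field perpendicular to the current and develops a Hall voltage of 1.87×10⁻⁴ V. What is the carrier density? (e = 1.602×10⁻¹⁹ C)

n ≈ 8.34×10²⁶ m⁻³

From V_H = IB/(n e t), n = IB/(V_H e t).
n = (5.93)(0.649)/((1.87×10⁻⁴)(1.602×10⁻¹⁹)(1.54×10⁻⁴)) ≈ 8.34×10²⁶ m⁻³.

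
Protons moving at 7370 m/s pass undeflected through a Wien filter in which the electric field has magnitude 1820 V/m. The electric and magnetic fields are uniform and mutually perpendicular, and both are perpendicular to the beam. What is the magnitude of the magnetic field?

B = 0.247 T

Balance of forces in the selector: qE = qvB ⇒ B = E/v.
B = 1820/7370 = 0.247 T.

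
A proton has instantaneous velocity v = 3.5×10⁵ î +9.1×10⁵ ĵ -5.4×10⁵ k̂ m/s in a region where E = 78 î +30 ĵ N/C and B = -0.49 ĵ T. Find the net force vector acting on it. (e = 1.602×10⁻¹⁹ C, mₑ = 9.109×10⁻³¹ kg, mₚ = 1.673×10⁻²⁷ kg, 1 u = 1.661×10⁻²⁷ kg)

F ≈ (-4.24×10⁻¹⁴, 4.81×10⁻¹⁸, -2.75×10⁻¹⁴) N

v×B = (-2.65×10⁵, 0, -1.72×10⁵) N/C.
E + v×B = (-2.65×10⁵, 30.0, -1.72×10⁵) N/C.
F = q(E + v×B) = (1.602×10⁻¹⁹ C)·(-2.65×10⁵, 30.0, -1.72×10⁵) = (-4.24×10⁻¹⁴, 4.81×10⁻¹⁸, -2.75×10⁻¹⁴) N.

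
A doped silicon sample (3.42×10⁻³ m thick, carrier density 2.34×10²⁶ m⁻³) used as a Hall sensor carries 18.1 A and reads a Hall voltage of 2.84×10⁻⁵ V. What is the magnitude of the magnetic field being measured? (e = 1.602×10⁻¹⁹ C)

From V_H = IB/(n e t), B = V_H n e t / I.
B = (2.84×10⁻⁵)(2.34×10²⁶)(1.602×10⁻¹⁹)(3.42×10⁻³)/18.1 ≈ 0.201 T.

B ≈ 0.201 T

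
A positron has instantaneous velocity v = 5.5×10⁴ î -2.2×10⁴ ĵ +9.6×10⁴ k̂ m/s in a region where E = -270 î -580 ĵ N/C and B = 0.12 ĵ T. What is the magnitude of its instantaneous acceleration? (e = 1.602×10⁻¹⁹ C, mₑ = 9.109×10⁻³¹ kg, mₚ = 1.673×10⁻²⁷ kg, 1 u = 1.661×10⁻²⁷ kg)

v×B = (-1.15×10⁴, 0, 6600) N/C.
E + v×B = (-1.18×10⁴, -580, 6600) N/C.
F = q(E + v×B) = (1.602×10⁻¹⁹ C)·(-1.18×10⁴, -580, 6600) = (-1.89×10⁻¹⁵, -9.29×10⁻¹⁷, 1.06×10⁻¹⁵) N.
|a| = |F|/m = 2.167×10⁻¹⁵/9.109×10⁻³¹ ≈ 2.38×10¹⁵ m/s².

|a| ≈ 2.38×10¹⁵ m/s²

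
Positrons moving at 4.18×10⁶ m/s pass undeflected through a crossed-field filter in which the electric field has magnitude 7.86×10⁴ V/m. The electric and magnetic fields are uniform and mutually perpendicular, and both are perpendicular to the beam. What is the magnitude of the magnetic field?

B = 0.0188 T

Balance of forces in the selector: qE = qvB ⇒ B = E/v.
B = 7.86×10⁴/4.18×10⁶ = 0.0188 T.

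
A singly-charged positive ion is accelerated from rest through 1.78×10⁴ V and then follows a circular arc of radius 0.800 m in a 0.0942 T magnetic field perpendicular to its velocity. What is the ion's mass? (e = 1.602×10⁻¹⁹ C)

m ≈ 2.56×10⁻²⁶ kg

Combine |q|V = ½mv² and r = mv/(|q|B): eliminate v to get m = qB²r²/(2V).
m = (1.602×10⁻¹⁹)(0.0942)²(0.800)²/(2·1.78×10⁴) ≈ 2.56×10⁻²⁶ kg.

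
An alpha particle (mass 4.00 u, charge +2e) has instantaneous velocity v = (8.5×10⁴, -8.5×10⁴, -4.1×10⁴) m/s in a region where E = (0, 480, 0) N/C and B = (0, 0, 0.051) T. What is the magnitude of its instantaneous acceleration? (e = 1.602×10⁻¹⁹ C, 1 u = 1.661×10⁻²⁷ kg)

v×B = (-4340, -4340, 0) N/C.
E + v×B = (-4340, -3860, 0) N/C.
F = q(E + v×B) = (3.204×10⁻¹⁹ C)·(-4340, -3860, 0) = (-1.39×10⁻¹⁵, -1.24×10⁻¹⁵, 0) N.
|a| = |F|/m = 1.859×10⁻¹⁵/6.644×10⁻²⁷ ≈ 2.80×10¹¹ m/s².

|a| ≈ 2.80×10¹¹ m/s²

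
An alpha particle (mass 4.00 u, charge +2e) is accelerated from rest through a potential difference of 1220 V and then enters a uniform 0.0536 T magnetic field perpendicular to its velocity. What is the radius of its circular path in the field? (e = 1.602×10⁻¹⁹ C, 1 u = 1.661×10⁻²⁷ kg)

Acceleration: |q|V = ½mv² ⇒ v = √(2|q|V/m) = √(2·3.204×10⁻¹⁹·1220/6.644×10⁻²⁷) ≈ 3.430×10⁵ m/s.
In the field: r = mv/(|q|B) = (6.644×10⁻²⁷)(3.430×10⁵)/((3.204×10⁻¹⁹)(0.0536)) ≈ 0.133 m.

r ≈ 0.133 m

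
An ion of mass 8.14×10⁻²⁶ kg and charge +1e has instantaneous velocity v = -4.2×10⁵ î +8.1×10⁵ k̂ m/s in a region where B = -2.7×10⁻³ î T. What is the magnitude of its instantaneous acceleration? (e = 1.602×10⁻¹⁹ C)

|a| ≈ 4.30×10⁹ m/s²

v×B = (0, -2190, 0) N/C.
F = q v×B = (1.602×10⁻¹⁹ C)·(0, -2190, 0) = (0, -3.50×10⁻¹⁶, 0) N.
|a| = |F|/m = 3.504×10⁻¹⁶/8.14×10⁻²⁶ ≈ 4.30×10⁹ m/s².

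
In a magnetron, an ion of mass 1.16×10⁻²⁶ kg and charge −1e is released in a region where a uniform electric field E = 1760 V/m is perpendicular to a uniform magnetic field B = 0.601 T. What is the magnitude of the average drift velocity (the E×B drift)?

The E×B drift speed is v_d = E/B.
v_d = 1760/0.601 = 2930 m/s.

v_d ≈ 2930 m/s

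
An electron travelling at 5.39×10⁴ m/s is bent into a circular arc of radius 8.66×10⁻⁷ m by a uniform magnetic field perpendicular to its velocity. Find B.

From |q|vB = mv²/r, B = mv/(|q|r).
B = (9.109×10⁻³¹)(5.39×10⁴)/((1.602×10⁻¹⁹)(8.66×10⁻⁷)) ≈ 0.354 T.

B ≈ 0.354 T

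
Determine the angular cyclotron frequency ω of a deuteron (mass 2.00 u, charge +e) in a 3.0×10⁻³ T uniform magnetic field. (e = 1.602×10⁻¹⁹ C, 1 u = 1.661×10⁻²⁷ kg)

ω ≈ 1.4×10⁵ rad/s

ω = |q|B/m.
ω = (1.602×10⁻¹⁹)(3.0×10⁻³)/3.322×10⁻²⁷ ≈ 1.4×10⁵ rad/s.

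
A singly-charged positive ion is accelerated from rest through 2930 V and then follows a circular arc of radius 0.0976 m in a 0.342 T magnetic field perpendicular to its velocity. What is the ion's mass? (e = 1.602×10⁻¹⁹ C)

m ≈ 3.05×10⁻²⁶ kg

Combine |q|V = ½mv² and r = mv/(|q|B): eliminate v to get m = qB²r²/(2V).
m = (1.602×10⁻¹⁹)(0.342)²(0.0976)²/(2·2930) ≈ 3.05×10⁻²⁶ kg.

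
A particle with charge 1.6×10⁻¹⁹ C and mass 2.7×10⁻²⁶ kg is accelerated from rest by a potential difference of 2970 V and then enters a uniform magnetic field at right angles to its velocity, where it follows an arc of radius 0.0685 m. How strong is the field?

B ≈ 0.462 T

v = √(2|q|V/m) = √(2·1.6×10⁻¹⁹·2970/2.7×10⁻²⁶) ≈ 1.876×10⁵ m/s.
B = mv/(|q|r) = (2.7×10⁻²⁶)(1.876×10⁵)/((1.6×10⁻¹⁹)(0.0685)) ≈ 0.462 T.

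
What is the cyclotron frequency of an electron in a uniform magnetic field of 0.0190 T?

f = |q|B/(2πm).
f = (1.602×10⁻¹⁹)(0.0190)/(2π·9.109×10⁻³¹) ≈ 5.32×10⁸ Hz.

f ≈ 5.32×10⁸ Hz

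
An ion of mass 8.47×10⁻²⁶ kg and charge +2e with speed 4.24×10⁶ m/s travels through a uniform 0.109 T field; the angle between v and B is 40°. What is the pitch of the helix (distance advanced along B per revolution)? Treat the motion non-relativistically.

v∥ = v cosθ = 4.24×10⁶·cos40° ≈ 3.248×10⁶ m/s.
T = 2πm/(|q|B) = 2π(8.47×10⁻²⁶)/((3.204×10⁻¹⁹)(0.109)) ≈ 1.524×10⁻⁵ s.
pitch = v∥ T = (3.248×10⁶)(1.524×10⁻⁵) ≈ 49.5 m.

p ≈ 49.5 m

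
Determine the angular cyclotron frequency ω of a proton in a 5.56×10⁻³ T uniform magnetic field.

ω ≈ 5.32×10⁵ rad/s

ω = |q|B/m.
ω = (1.602×10⁻¹⁹)(5.56×10⁻³)/1.673×10⁻²⁷ ≈ 5.32×10⁵ rad/s.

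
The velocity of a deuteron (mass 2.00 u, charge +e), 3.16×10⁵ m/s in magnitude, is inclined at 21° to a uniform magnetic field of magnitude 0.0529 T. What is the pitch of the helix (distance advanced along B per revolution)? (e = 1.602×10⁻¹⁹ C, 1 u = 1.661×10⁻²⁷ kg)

v∥ = v cosθ = 3.16×10⁵·cos21° ≈ 2.950×10⁵ m/s.
T = 2πm/(|q|B) = 2π(3.322×10⁻²⁷)/((1.602×10⁻¹⁹)(0.0529)) ≈ 2.463×10⁻⁶ s.
pitch = v∥ T = (2.950×10⁵)(2.463×10⁻⁶) ≈ 0.727 m.

p ≈ 0.727 m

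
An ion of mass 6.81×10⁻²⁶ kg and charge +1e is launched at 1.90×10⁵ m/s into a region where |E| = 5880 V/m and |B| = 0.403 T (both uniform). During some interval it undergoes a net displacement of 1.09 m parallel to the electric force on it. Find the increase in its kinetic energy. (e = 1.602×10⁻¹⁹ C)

ΔKE ≈ 1.03×10⁻¹⁵ J

The magnetic force is always ⟂ v and does no work; only the electric force changes KE.
ΔKE = F_E · d = |q|E d = (1.602×10⁻¹⁹)(5880)(1.09) ≈ 1.03×10⁻¹⁵ J.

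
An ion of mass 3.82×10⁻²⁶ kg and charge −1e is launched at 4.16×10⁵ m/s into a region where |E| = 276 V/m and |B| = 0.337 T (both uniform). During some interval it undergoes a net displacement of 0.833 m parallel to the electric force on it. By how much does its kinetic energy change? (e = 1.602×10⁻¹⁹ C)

The magnetic force is always ⟂ v and does no work; only the electric force changes KE.
ΔKE = F_E · d = |q|E d = (1.602×10⁻¹⁹)(276)(0.833) ≈ 3.68×10⁻¹⁷ J.

ΔKE ≈ 3.68×10⁻¹⁷ J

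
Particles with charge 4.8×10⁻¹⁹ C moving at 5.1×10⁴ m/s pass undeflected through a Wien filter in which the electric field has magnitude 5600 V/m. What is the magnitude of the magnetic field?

Balance of forces in the selector: qE = qvB ⇒ B = E/v.
B = 5600/5.1×10⁴ = 0.11 T.

B = 0.11 T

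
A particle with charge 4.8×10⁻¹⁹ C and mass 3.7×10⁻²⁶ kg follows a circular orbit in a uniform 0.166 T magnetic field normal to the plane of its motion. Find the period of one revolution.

T ≈ 2.92×10⁻⁶ s

The cyclotron period depends only on m, q, B: T = 2πm/(|q|B).
T = 2π(3.7×10⁻²⁶)/((4.8×10⁻¹⁹)(0.166)) ≈ 2.92×10⁻⁶ s.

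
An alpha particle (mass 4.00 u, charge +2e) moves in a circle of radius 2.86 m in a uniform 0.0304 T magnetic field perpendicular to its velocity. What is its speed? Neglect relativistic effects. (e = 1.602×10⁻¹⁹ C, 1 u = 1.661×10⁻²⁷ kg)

v ≈ 4.19×10⁶ m/s

From |q|vB = mv²/r, v = |q|Br/m.
v = (3.204×10⁻¹⁹)(0.0304)(2.86)/6.644×10⁻²⁷ ≈ 4.19×10⁶ m/s.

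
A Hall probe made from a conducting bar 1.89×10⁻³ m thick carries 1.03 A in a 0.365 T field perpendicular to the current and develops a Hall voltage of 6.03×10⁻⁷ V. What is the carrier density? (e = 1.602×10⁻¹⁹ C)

From V_H = IB/(n e t), n = IB/(V_H e t).
n = (1.03)(0.365)/((6.03×10⁻⁷)(1.602×10⁻¹⁹)(1.89×10⁻³)) ≈ 2.06×10²⁷ m⁻³.

n ≈ 2.06×10²⁷ m⁻³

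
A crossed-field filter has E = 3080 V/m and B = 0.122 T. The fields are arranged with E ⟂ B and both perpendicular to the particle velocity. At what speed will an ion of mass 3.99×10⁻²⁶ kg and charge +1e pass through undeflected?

v = 2.52×10⁴ m/s

Straight-line motion ⇒ electric and magnetic forces cancel, so E = vB.
v = E/B = 3080/0.122 = 2.52×10⁴ m/s.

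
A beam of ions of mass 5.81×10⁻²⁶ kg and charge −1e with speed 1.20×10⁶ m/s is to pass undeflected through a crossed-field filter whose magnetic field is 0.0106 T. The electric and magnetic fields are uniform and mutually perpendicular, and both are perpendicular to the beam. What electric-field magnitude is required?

For straight-line motion qE = qvB, so E = vB.
E = 1.20×10⁶ × 0.0106 = 1.27×10⁴ V/m.

E = 1.27×10⁴ V/m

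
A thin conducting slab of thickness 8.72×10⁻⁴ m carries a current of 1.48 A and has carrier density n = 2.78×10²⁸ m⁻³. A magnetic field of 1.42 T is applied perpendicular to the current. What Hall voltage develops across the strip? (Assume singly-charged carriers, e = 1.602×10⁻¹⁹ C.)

V_H = IB/(n e t).
V_H = (1.48)(1.42)/((2.78×10²⁸)(1.602×10⁻¹⁹)(8.72×10⁻⁴)) ≈ 5.41×10⁻⁷ V.

V_H ≈ 5.41×10⁻⁷ V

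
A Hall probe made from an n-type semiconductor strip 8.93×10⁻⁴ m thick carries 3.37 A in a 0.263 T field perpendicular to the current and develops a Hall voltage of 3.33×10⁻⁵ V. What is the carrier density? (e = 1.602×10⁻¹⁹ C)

From V_H = IB/(n e t), n = IB/(V_H e t).
n = (3.37)(0.263)/((3.33×10⁻⁵)(1.602×10⁻¹⁹)(8.93×10⁻⁴)) ≈ 1.86×10²⁶ m⁻³.

n ≈ 1.86×10²⁶ m⁻³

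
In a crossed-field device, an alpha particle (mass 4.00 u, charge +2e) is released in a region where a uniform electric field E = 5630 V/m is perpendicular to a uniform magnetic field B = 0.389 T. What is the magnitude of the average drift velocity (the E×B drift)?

The steady drift has the magnetic force balancing the electric force, so v_d = E/B.
v_d = 5630/0.389 = 1.45×10⁴ m/s.

v_d ≈ 1.45×10⁴ m/s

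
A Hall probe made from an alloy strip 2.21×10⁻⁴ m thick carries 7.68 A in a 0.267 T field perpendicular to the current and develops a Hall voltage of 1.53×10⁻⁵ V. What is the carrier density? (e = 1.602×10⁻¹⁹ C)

From V_H = IB/(n e t), n = IB/(V_H e t).
n = (7.68)(0.267)/((1.53×10⁻⁵)(1.602×10⁻¹⁹)(2.21×10⁻⁴)) ≈ 3.79×10²⁷ m⁻³.

n ≈ 3.79×10²⁷ m⁻³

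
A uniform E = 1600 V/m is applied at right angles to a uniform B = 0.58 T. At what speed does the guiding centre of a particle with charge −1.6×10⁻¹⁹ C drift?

v_d ≈ 2800 m/s

The steady drift has the magnetic force balancing the electric force, so v_d = E/B.
v_d = 1600/0.58 = 2800 m/s.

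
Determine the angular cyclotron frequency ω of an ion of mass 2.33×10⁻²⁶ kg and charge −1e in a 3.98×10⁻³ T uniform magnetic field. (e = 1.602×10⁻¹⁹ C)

ω ≈ 2.74×10⁴ rad/s

ω = |q|B/m.
ω = (1.602×10⁻¹⁹)(3.98×10⁻³)/2.33×10⁻²⁶ ≈ 2.74×10⁴ rad/s.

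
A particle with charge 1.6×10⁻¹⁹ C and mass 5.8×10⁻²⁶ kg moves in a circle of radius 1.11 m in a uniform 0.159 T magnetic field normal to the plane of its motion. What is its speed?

v ≈ 4.87×10⁵ m/s

From |q|vB = mv²/r, v = |q|Br/m.
v = (1.6×10⁻¹⁹)(0.159)(1.11)/5.8×10⁻²⁶ ≈ 4.87×10⁵ m/s.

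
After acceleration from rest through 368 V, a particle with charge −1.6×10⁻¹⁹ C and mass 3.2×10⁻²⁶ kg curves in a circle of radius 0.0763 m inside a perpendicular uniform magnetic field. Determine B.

v = √(2|q|V/m) = √(2·1.6×10⁻¹⁹·368/3.2×10⁻²⁶) ≈ 6.066×10⁴ m/s.
B = mv/(|q|r) = (3.2×10⁻²⁶)(6.066×10⁴)/((1.6×10⁻¹⁹)(0.0763)) ≈ 0.159 T.

B ≈ 0.159 T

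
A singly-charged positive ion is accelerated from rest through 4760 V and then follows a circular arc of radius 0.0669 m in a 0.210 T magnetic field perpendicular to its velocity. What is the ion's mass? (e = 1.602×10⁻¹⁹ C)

Combine |q|V = ½mv² and r = mv/(|q|B): eliminate v to get m = qB²r²/(2V).
m = (1.602×10⁻¹⁹)(0.210)²(0.0669)²/(2·4760) ≈ 3.32×10⁻²⁷ kg.

m ≈ 3.32×10⁻²⁷ kg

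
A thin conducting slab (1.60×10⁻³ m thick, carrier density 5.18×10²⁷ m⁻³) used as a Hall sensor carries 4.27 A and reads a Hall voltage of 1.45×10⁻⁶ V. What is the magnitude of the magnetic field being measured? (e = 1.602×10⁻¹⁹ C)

B ≈ 0.451 T

From V_H = IB/(n e t), B = V_H n e t / I.
B = (1.45×10⁻⁶)(5.18×10²⁷)(1.602×10⁻¹⁹)(1.60×10⁻³)/4.27 ≈ 0.451 T.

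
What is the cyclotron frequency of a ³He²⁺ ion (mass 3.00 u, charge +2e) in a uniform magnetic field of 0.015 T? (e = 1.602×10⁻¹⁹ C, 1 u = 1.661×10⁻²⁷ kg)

f ≈ 1.5×10⁵ Hz

f = |q|B/(2πm).
f = (3.204×10⁻¹⁹)(0.015)/(2π·4.983×10⁻²⁷) ≈ 1.5×10⁵ Hz.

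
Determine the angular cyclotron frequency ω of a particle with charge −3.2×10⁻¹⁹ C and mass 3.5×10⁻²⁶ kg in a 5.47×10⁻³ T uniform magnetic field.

ω ≈ 5.00×10⁴ rad/s

ω = |q|B/m.
ω = (3.2×10⁻¹⁹)(5.47×10⁻³)/3.5×10⁻²⁶ ≈ 5.00×10⁴ rad/s.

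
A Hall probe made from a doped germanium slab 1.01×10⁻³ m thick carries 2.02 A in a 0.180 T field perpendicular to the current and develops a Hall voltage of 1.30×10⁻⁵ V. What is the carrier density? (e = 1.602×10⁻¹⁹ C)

From V_H = IB/(n e t), n = IB/(V_H e t).
n = (2.02)(0.180)/((1.30×10⁻⁵)(1.602×10⁻¹⁹)(1.01×10⁻³)) ≈ 1.73×10²⁶ m⁻³.

n ≈ 1.73×10²⁶ m⁻³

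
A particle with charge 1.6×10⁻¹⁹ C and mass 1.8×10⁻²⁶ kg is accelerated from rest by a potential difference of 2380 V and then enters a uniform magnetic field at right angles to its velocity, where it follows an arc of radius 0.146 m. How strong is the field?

v = √(2|q|V/m) = √(2·1.6×10⁻¹⁹·2380/1.8×10⁻²⁶) ≈ 2.057×10⁵ m/s.
B = mv/(|q|r) = (1.8×10⁻²⁶)(2.057×10⁵)/((1.6×10⁻¹⁹)(0.146)) ≈ 0.158 T.

B ≈ 0.158 T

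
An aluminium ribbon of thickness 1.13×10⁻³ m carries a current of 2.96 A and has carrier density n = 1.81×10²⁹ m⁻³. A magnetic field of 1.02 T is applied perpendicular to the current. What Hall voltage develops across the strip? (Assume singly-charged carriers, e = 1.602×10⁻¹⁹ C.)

V_H = IB/(n e t).
V_H = (2.96)(1.02)/((1.81×10²⁹)(1.602×10⁻¹⁹)(1.13×10⁻³)) ≈ 9.21×10⁻⁸ V.

V_H ≈ 9.21×10⁻⁸ V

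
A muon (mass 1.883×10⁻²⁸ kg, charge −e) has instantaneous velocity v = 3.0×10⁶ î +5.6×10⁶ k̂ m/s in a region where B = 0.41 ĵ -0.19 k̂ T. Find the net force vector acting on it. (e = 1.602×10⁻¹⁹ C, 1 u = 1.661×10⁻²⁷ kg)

v×B = (-2.30×10⁶, 5.70×10⁵, 1.23×10⁶) N/C.
F = q v×B = (−1.602×10⁻¹⁹ C)·(-2.30×10⁶, 5.70×10⁵, 1.23×10⁶) = (3.68×10⁻¹³, -9.13×10⁻¹⁴, -1.97×10⁻¹³) N.

F ≈ (3.68×10⁻¹³, -9.13×10⁻¹⁴, -1.97×10⁻¹³) N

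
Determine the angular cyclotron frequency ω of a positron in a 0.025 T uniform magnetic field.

ω = |q|B/m.
ω = (1.602×10⁻¹⁹)(0.025)/9.109×10⁻³¹ ≈ 4.4×10⁹ rad/s.

ω ≈ 4.4×10⁹ rad/s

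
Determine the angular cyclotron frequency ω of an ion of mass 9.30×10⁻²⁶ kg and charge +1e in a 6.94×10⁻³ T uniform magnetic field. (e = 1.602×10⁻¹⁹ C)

ω ≈ 1.20×10⁴ rad/s

ω = |q|B/m.
ω = (1.602×10⁻¹⁹)(6.94×10⁻³)/9.30×10⁻²⁶ ≈ 1.20×10⁴ rad/s.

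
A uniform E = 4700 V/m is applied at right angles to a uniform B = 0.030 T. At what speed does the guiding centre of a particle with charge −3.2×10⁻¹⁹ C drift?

In crossed fields the guiding centre drifts at v_d = |E×B|/B² = E/B, independent of charge and mass.
v_d = 4700/0.030 = 1.6×10⁵ m/s.

v_d ≈ 1.6×10⁵ m/s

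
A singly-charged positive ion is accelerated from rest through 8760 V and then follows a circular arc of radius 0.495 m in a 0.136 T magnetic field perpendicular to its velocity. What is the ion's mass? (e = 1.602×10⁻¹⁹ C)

m ≈ 4.14×10⁻²⁶ kg

Combine |q|V = ½mv² and r = mv/(|q|B): eliminate v to get m = qB²r²/(2V).
m = (1.602×10⁻¹⁹)(0.136)²(0.495)²/(2·8760) ≈ 4.14×10⁻²⁶ kg.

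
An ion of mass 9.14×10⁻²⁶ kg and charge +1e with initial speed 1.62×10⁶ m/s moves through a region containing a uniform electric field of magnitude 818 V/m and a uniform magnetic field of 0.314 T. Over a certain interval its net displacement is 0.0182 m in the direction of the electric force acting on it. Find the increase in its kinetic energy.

ΔKE ≈ 2.38×10⁻¹⁸ J

The magnetic force is always ⟂ v and does no work; only the electric force changes KE.
ΔKE = F_E · d = |q|E d = (1.602×10⁻¹⁹)(818)(0.0182) ≈ 2.38×10⁻¹⁸ J.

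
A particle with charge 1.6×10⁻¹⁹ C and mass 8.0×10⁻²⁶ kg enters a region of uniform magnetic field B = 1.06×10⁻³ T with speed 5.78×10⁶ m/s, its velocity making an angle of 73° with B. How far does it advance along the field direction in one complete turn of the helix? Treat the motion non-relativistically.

v∥ = v cosθ = 5.78×10⁶·cos73° ≈ 1.690×10⁶ m/s.
T = 2πm/(|q|B) = 2π(8.0×10⁻²⁶)/((1.6×10⁻¹⁹)(1.06×10⁻³)) ≈ 2.964×10⁻³ s.
pitch = v∥ T = (1.690×10⁶)(2.964×10⁻³) ≈ 5010 m.

p ≈ 5010 m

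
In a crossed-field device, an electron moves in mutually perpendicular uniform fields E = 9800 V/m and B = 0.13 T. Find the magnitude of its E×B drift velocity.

The E×B drift speed is v_d = E/B.
v_d = 9800/0.13 = 7.5×10⁴ m/s.

v_d ≈ 7.5×10⁴ m/s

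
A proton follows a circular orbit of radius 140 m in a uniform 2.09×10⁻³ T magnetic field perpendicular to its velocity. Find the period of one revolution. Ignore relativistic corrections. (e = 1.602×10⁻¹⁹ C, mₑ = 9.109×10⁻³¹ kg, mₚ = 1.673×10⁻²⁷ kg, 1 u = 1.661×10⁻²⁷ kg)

T ≈ 3.14×10⁻⁵ s

The cyclotron period depends only on m, q, B: T = 2πm/(|q|B).
T = 2π(1.673×10⁻²⁷)/((1.602×10⁻¹⁹)(2.09×10⁻³)) ≈ 3.14×10⁻⁵ s.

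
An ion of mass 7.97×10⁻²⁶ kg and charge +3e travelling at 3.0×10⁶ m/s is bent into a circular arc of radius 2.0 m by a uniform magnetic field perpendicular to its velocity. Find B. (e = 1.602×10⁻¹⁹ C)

From |q|vB = mv²/r, B = mv/(|q|r).
B = (7.97×10⁻²⁶)(3.0×10⁶)/((4.806×10⁻¹⁹)(2.0)) ≈ 0.25 T.

B ≈ 0.25 T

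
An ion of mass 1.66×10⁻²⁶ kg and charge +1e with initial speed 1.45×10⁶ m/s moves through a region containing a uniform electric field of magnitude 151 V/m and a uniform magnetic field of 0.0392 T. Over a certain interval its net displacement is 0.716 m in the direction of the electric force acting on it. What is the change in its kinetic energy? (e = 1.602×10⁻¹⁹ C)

ΔKE ≈ 1.73×10⁻¹⁷ J

The magnetic force is always ⟂ v and does no work; only the electric force changes KE.
ΔKE = F_E · d = |q|E d = (1.602×10⁻¹⁹)(151)(0.716) ≈ 1.73×10⁻¹⁷ J.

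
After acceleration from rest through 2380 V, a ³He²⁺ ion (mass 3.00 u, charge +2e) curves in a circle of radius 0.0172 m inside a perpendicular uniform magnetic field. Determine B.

v = √(2|q|V/m) = √(2·3.204×10⁻¹⁹·2380/4.983×10⁻²⁷) ≈ 5.532×10⁵ m/s.
B = mv/(|q|r) = (4.983×10⁻²⁷)(5.532×10⁵)/((3.204×10⁻¹⁹)(0.0172)) ≈ 0.500 T.

B ≈ 0.500 T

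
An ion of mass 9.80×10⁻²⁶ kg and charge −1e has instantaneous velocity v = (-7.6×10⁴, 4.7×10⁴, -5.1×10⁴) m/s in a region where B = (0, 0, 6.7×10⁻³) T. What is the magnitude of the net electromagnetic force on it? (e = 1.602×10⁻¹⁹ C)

|F| ≈ 9.59×10⁻¹⁷ N

v×B = (315, 509, 0) N/C.
F = q v×B = (−1.602×10⁻¹⁹ C)·(315, 509, 0) = (-5.04×10⁻¹⁷, -8.16×10⁻¹⁷, 0) N.
|F| = 9.59×10⁻¹⁷ N.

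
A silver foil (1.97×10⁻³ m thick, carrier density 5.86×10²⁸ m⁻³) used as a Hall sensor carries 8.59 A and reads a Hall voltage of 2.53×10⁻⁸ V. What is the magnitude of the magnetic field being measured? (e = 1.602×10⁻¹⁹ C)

From V_H = IB/(n e t), B = V_H n e t / I.
B = (2.53×10⁻⁸)(5.86×10²⁸)(1.602×10⁻¹⁹)(1.97×10⁻³)/8.59 ≈ 0.0545 T.

B ≈ 0.0545 T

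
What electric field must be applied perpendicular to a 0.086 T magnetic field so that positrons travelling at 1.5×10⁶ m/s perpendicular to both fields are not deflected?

E = 1.3×10⁵ V/m

For straight-line motion qE = qvB, so E = vB.
E = 1.5×10⁶ × 0.086 = 1.3×10⁵ V/m.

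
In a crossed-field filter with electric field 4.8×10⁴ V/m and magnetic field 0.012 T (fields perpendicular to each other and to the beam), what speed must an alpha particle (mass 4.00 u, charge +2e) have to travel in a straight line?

For undeflected motion the electric and magnetic forces balance: qE = qvB.
v = E/B = 4.8×10⁴/0.012 = 4.0×10⁶ m/s.

v = 4.0×10⁶ m/s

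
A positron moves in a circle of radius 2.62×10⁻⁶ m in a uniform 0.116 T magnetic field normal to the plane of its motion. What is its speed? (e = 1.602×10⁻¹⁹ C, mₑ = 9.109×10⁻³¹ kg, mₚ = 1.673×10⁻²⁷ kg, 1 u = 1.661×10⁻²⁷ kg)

From |q|vB = mv²/r, v = |q|Br/m.
v = (1.602×10⁻¹⁹)(0.116)(2.62×10⁻⁶)/9.109×10⁻³¹ ≈ 5.35×10⁴ m/s.

v ≈ 5.35×10⁴ m/s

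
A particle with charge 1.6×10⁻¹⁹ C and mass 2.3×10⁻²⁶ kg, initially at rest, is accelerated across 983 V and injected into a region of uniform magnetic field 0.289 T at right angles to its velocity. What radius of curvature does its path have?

r ≈ 0.0582 m

Acceleration: |q|V = ½mv² ⇒ v = √(2|q|V/m) = √(2·1.6×10⁻¹⁹·983/2.3×10⁻²⁶) ≈ 1.169×10⁵ m/s.
In the field: r = mv/(|q|B) = (2.3×10⁻²⁶)(1.169×10⁵)/((1.6×10⁻¹⁹)(0.289)) ≈ 0.0582 m.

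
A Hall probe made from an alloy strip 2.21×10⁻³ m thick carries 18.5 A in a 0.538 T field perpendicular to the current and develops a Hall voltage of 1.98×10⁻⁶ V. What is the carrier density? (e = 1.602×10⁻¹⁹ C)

n ≈ 1.42×10²⁸ m⁻³

From V_H = IB/(n e t), n = IB/(V_H e t).
n = (18.5)(0.538)/((1.98×10⁻⁶)(1.602×10⁻¹⁹)(2.21×10⁻³)) ≈ 1.42×10²⁸ m⁻³.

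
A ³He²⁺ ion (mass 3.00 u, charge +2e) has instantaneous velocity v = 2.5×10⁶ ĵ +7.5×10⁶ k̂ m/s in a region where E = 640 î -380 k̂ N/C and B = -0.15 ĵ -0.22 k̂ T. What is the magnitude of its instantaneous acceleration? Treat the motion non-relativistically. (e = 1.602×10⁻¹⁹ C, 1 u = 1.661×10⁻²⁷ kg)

|a| ≈ 3.70×10¹³ m/s²

v×B = (5.75×10⁵, 0, 0) N/C.
E + v×B = (5.76×10⁵, 0, -380) N/C.
F = q(E + v×B) = (3.204×10⁻¹⁹ C)·(5.76×10⁵, 0, -380) = (1.84×10⁻¹³, 0, -1.22×10⁻¹⁶) N.
|a| = |F|/m = 1.844×10⁻¹³/4.983×10⁻²⁷ ≈ 3.70×10¹³ m/s².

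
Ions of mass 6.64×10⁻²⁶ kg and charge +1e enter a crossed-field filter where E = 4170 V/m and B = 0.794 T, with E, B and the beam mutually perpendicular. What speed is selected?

v = 5250 m/s

Zero net Lorentz force requires |qE| = |q v×B|, i.e. E = vB.
v = E/B = 4170/0.794 = 5250 m/s.
The result is independent of the particle's charge and mass.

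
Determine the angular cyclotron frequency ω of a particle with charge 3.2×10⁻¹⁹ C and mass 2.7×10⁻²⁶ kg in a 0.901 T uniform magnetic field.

ω ≈ 1.07×10⁷ rad/s

ω = |q|B/m.
ω = (3.2×10⁻¹⁹)(0.901)/2.7×10⁻²⁶ ≈ 1.07×10⁷ rad/s.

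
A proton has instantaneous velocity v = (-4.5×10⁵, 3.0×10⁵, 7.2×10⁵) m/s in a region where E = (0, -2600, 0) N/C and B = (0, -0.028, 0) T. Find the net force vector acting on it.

F ≈ (3.23×10⁻¹⁵, -4.17×10⁻¹⁶, 2.02×10⁻¹⁵) N

v×B = (2.02×10⁴, 0, 1.26×10⁴) N/C.
E + v×B = (2.02×10⁴, -2600, 1.26×10⁴) N/C.
F = q(E + v×B) = (1.602×10⁻¹⁹ C)·(2.02×10⁴, -2600, 1.26×10⁴) = (3.23×10⁻¹⁵, -4.17×10⁻¹⁶, 2.02×10⁻¹⁵) N.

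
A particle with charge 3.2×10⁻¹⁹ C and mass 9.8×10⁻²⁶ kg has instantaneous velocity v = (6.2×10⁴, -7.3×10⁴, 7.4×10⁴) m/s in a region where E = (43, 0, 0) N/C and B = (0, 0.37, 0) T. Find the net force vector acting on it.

F ≈ (-8.75×10⁻¹⁵, 0, 7.34×10⁻¹⁵) N

v×B = (-2.74×10⁴, 0, 2.29×10⁴) N/C.
E + v×B = (-2.73×10⁴, 0, 2.29×10⁴) N/C.
F = q(E + v×B) = (3.2×10⁻¹⁹ C)·(-2.73×10⁴, 0, 2.29×10⁴) = (-8.75×10⁻¹⁵, 0, 7.34×10⁻¹⁵) N.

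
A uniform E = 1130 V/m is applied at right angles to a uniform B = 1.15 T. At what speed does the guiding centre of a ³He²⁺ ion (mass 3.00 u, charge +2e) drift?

The E×B drift speed is v_d = E/B.
v_d = 1130/1.15 = 983 m/s.

v_d ≈ 983 m/s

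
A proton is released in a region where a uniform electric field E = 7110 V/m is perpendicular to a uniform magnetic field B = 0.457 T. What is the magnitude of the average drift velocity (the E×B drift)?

v_d ≈ 1.56×10⁴ m/s

The E×B drift speed is v_d = E/B.
v_d = 7110/0.457 = 1.56×10⁴ m/s.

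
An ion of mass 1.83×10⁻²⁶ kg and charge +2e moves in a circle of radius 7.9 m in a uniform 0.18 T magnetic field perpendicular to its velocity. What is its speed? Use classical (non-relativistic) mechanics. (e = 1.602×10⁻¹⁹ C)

v ≈ 2.5×10⁷ m/s

From |q|vB = mv²/r, v = |q|Br/m.
v = (3.204×10⁻¹⁹)(0.18)(7.9)/1.83×10⁻²⁶ ≈ 2.5×10⁷ m/s.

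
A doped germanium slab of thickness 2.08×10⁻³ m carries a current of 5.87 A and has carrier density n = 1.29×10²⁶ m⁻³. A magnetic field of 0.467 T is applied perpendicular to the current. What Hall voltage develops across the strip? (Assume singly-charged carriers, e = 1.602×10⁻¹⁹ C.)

V_H ≈ 6.38×10⁻⁵ V

V_H = IB/(n e t).
V_H = (5.87)(0.467)/((1.29×10²⁶)(1.602×10⁻¹⁹)(2.08×10⁻³)) ≈ 6.38×10⁻⁵ V.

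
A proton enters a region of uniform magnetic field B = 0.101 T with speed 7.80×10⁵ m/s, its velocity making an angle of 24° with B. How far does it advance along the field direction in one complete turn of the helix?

p ≈ 0.463 m

v∥ = v cosθ = 7.80×10⁵·cos24° ≈ 7.126×10⁵ m/s.
T = 2πm/(|q|B) = 2π(1.673×10⁻²⁷)/((1.602×10⁻¹⁹)(0.101)) ≈ 6.497×10⁻⁷ s.
pitch = v∥ T = (7.126×10⁵)(6.497×10⁻⁷) ≈ 0.463 m.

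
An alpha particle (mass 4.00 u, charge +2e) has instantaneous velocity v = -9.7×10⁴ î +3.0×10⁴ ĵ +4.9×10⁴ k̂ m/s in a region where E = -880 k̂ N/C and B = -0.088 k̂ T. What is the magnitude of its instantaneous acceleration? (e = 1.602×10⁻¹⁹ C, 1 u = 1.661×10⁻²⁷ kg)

|a| ≈ 4.33×10¹¹ m/s²

v×B = (-2640, -8540, 0) N/C.
E + v×B = (-2640, -8540, -880) N/C.
F = q(E + v×B) = (3.204×10⁻¹⁹ C)·(-2640, -8540, -880) = (-8.46×10⁻¹⁶, -2.73×10⁻¹⁵, -2.82×10⁻¹⁶) N.
|a| = |F|/m = 2.877×10⁻¹⁵/6.644×10⁻²⁷ ≈ 4.33×10¹¹ m/s².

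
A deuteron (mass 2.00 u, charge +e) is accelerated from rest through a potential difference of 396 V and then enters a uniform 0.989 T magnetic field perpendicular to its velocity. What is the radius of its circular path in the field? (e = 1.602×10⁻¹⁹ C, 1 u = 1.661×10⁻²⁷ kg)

r ≈ 4.10×10⁻³ m

Acceleration: |q|V = ½mv² ⇒ v = √(2|q|V/m) = √(2·1.602×10⁻¹⁹·396/3.322×10⁻²⁷) ≈ 1.954×10⁵ m/s.
In the field: r = mv/(|q|B) = (3.322×10⁻²⁷)(1.954×10⁵)/((1.602×10⁻¹⁹)(0.989)) ≈ 4.10×10⁻³ m.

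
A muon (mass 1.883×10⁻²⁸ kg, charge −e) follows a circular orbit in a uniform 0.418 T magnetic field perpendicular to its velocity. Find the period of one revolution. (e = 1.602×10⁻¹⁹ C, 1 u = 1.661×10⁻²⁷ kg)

The cyclotron period depends only on m, q, B: T = 2πm/(|q|B).
T = 2π(1.883×10⁻²⁸)/((1.602×10⁻¹⁹)(0.418)) ≈ 1.77×10⁻⁸ s.

T ≈ 1.77×10⁻⁸ s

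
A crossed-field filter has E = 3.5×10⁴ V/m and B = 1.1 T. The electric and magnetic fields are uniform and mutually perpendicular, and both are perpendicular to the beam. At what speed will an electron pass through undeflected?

For undeflected motion the electric and magnetic forces balance: qE = qvB.
v = E/B = 3.5×10⁴/1.1 = 3.2×10⁴ m/s.

v = 3.2×10⁴ m/s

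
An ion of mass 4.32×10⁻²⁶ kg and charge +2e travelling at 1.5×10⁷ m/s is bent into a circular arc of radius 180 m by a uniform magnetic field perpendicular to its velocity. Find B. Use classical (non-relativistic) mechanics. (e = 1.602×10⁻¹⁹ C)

B ≈ 0.011 T

From |q|vB = mv²/r, B = mv/(|q|r).
B = (4.32×10⁻²⁶)(1.5×10⁷)/((3.204×10⁻¹⁹)(180)) ≈ 0.011 T.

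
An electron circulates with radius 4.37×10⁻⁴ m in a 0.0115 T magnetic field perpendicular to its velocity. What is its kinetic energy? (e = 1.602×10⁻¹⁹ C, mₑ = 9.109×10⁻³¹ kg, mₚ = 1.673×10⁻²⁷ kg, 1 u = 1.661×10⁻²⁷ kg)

v = |q|Br/m, then KE = ½mv² = (qBr)²/(2m).
v = (1.602×10⁻¹⁹)(0.0115)(4.37×10⁻⁴)/9.109×10⁻³¹ ≈ 8.838×10⁵ m/s.
KE = ½(9.109×10⁻³¹)(8.838×10⁵)² ≈ 3.56×10⁻¹⁹ J = 2.22 eV.

KE ≈ 2.22 eV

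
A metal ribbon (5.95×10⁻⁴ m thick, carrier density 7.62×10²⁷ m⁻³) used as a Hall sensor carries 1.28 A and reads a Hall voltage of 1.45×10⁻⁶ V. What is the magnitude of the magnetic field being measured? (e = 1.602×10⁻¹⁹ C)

B ≈ 0.823 T

From V_H = IB/(n e t), B = V_H n e t / I.
B = (1.45×10⁻⁶)(7.62×10²⁷)(1.602×10⁻¹⁹)(5.95×10⁻⁴)/1.28 ≈ 0.823 T.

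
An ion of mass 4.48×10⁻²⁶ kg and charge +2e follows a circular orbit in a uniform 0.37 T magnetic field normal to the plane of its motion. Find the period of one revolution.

T ≈ 2.4×10⁻⁶ s

The cyclotron period depends only on m, q, B: T = 2πm/(|q|B).
T = 2π(4.48×10⁻²⁶)/((3.204×10⁻¹⁹)(0.37)) ≈ 2.4×10⁻⁶ s.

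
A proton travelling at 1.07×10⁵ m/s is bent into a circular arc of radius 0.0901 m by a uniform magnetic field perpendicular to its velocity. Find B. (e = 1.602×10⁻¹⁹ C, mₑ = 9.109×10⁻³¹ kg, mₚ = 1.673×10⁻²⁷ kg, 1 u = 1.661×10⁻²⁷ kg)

From |q|vB = mv²/r, B = mv/(|q|r).
B = (1.673×10⁻²⁷)(1.07×10⁵)/((1.602×10⁻¹⁹)(0.0901)) ≈ 0.0124 T.

B ≈ 0.0124 T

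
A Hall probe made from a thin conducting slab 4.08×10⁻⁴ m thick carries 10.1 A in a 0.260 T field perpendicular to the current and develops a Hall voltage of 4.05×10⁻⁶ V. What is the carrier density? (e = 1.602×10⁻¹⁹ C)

n ≈ 9.92×10²⁷ m⁻³

From V_H = IB/(n e t), n = IB/(V_H e t).
n = (10.1)(0.260)/((4.05×10⁻⁶)(1.602×10⁻¹⁹)(4.08×10⁻⁴)) ≈ 9.92×10²⁷ m⁻³.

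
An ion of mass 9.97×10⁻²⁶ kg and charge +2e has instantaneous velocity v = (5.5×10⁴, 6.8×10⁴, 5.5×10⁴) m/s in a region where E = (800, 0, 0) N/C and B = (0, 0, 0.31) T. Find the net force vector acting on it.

v×B = (2.11×10⁴, -1.70×10⁴, 0) N/C.
E + v×B = (2.19×10⁴, -1.70×10⁴, 0) N/C.
F = q(E + v×B) = (3.204×10⁻¹⁹ C)·(2.19×10⁴, -1.70×10⁴, 0) = (7.01×10⁻¹⁵, -5.46×10⁻¹⁵, 0) N.

F ≈ (7.01×10⁻¹⁵, -5.46×10⁻¹⁵, 0) N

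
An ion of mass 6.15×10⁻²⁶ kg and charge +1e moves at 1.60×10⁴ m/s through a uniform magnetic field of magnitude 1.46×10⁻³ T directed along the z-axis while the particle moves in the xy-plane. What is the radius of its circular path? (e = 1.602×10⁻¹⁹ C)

The magnetic force provides the centripetal force: |q|vB = mv²/r.
r = mv/(|q|B) = (6.15×10⁻²⁶)(1.60×10⁴)/((1.602×10⁻¹⁹)(1.46×10⁻³)) ≈ 4.21 m.

r ≈ 4.21 m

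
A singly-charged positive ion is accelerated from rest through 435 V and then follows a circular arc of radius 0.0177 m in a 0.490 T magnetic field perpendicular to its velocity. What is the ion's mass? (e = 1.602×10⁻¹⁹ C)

Combine |q|V = ½mv² and r = mv/(|q|B): eliminate v to get m = qB²r²/(2V).
m = (1.602×10⁻¹⁹)(0.490)²(0.0177)²/(2·435) ≈ 1.39×10⁻²⁶ kg.

m ≈ 1.39×10⁻²⁶ kg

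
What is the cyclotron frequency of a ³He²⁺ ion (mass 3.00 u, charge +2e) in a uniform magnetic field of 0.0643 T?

f ≈ 6.58×10⁵ Hz

f = |q|B/(2πm).
f = (3.204×10⁻¹⁹)(0.0643)/(2π·4.983×10⁻²⁷) ≈ 6.58×10⁵ Hz.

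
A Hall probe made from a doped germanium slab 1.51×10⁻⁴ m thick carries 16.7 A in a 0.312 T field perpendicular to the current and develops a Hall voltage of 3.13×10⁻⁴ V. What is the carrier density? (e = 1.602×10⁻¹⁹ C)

n ≈ 6.88×10²⁶ m⁻³

From V_H = IB/(n e t), n = IB/(V_H e t).
n = (16.7)(0.312)/((3.13×10⁻⁴)(1.602×10⁻¹⁹)(1.51×10⁻⁴)) ≈ 6.88×10²⁶ m⁻³.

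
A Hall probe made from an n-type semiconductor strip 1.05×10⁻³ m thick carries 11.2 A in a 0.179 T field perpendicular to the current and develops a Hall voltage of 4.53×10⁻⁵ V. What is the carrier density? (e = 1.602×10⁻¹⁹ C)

n ≈ 2.63×10²⁶ m⁻³

From V_H = IB/(n e t), n = IB/(V_H e t).
n = (11.2)(0.179)/((4.53×10⁻⁵)(1.602×10⁻¹⁹)(1.05×10⁻³)) ≈ 2.63×10²⁶ m⁻³.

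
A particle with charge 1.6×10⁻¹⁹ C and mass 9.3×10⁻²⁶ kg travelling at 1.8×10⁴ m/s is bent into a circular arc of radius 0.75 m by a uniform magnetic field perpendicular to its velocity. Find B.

From |q|vB = mv²/r, B = mv/(|q|r).
B = (9.3×10⁻²⁶)(1.8×10⁴)/((1.6×10⁻¹⁹)(0.75)) ≈ 0.014 T.

B ≈ 0.014 T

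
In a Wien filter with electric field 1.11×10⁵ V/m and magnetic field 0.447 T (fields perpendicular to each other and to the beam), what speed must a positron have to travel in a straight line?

v = 2.48×10⁵ m/s

Zero net Lorentz force requires |qE| = |q v×B|, i.e. E = vB.
v = E/B = 1.11×10⁵/0.447 = 2.48×10⁵ m/s.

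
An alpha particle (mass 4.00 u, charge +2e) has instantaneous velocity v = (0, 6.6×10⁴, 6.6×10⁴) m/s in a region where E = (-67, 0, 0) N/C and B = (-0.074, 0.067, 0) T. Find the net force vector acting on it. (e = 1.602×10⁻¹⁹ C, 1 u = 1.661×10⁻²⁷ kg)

F ≈ (-1.44×10⁻¹⁵, -1.56×10⁻¹⁵, 1.56×10⁻¹⁵) N

v×B = (-4420, -4880, 4880) N/C.
E + v×B = (-4490, -4880, 4880) N/C.
F = q(E + v×B) = (3.204×10⁻¹⁹ C)·(-4490, -4880, 4880) = (-1.44×10⁻¹⁵, -1.56×10⁻¹⁵, 1.56×10⁻¹⁵) N.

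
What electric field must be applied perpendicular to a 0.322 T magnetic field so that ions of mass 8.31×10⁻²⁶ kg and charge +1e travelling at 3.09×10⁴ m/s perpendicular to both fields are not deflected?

E = 9950 V/m

For straight-line motion qE = qvB, so E = vB.
E = 3.09×10⁴ × 0.322 = 9950 V/m.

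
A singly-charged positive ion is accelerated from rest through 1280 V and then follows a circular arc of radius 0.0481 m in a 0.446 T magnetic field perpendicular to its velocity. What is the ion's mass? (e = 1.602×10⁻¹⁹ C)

Combine |q|V = ½mv² and r = mv/(|q|B): eliminate v to get m = qB²r²/(2V).
m = (1.602×10⁻¹⁹)(0.446)²(0.0481)²/(2·1280) ≈ 2.88×10⁻²⁶ kg.

m ≈ 2.88×10⁻²⁶ kg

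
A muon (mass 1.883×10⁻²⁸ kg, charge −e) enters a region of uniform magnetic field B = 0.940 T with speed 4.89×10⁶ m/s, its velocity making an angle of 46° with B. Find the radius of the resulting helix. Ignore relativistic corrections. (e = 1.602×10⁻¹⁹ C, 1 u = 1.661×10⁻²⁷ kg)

r ≈ 4.40×10⁻³ m

v⊥ = v sinθ = 4.89×10⁶·sin46° ≈ 3.518×10⁶ m/s.
r = m v⊥/(|q|B) = (1.883×10⁻²⁸)(3.518×10⁶)/((1.602×10⁻¹⁹)(0.940)) ≈ 4.40×10⁻³ m.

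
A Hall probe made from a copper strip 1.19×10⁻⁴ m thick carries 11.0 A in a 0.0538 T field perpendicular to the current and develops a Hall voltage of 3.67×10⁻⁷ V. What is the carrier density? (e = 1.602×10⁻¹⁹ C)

From V_H = IB/(n e t), n = IB/(V_H e t).
n = (11.0)(0.0538)/((3.67×10⁻⁷)(1.602×10⁻¹⁹)(1.19×10⁻⁴)) ≈ 8.46×10²⁸ m⁻³.

n ≈ 8.46×10²⁸ m⁻³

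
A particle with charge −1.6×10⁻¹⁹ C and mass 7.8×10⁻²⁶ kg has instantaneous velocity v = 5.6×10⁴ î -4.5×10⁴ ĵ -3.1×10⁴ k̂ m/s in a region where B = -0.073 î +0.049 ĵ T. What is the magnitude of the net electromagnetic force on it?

v×B = (1520, 2260, -541) N/C.
F = q v×B = (−1.6×10⁻¹⁹ C)·(1520, 2260, -541) = (-2.43×10⁻¹⁶, -3.62×10⁻¹⁶, 8.66×10⁻¹⁷) N.
|F| = 4.45×10⁻¹⁶ N.

|F| ≈ 4.45×10⁻¹⁶ N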